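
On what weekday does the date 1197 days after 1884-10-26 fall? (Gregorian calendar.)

First find the weekday of Oct 26, 1884. Doomsday rule: the anchor day for the 1800s is Friday. For year 84: 84÷12 = 7 r 0, and 0÷4 = 0, so 7+0+0 = 7.
Friday + 7 ≡ Friday — that's 1884's doomsday.
In October the doomsday date is Oct 10.
Oct 26 is 16 days after Oct 10; 16 mod 7 = 2, so Friday + 2 = Sunday.
1197 mod 7 = 0, so 1197 days after a Sunday is Sunday + 0 = Sunday.

Sunday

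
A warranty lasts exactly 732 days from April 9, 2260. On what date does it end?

April 11, 2262

+365 (one year) → Apr 9, 2261 (367 left).
Apr has 30 days: +22 → May 1, 2261 (345 left).
May has 31 days: +31 → Jun 1, 2261 (314 left).
Jun has 30 days: +30 → Jul 1, 2261 (284 left).
Jul has 31 days: +31 → Aug 1, 2261 (253 left).
Aug has 31 days: +31 → Sep 1, 2261 (222 left).
Sep has 30 days: +30 → Oct 1, 2261 (192 left).
Oct has 31 days: +31 → Nov 1, 2261 (161 left).
Nov has 30 days: +30 → Dec 1, 2261 (131 left).
Dec has 31 days: +31 → Jan 1, 2262 (100 left).
Jan has 31 days: +31 → Feb 1, 2262 (69 left).
Feb has 28 days: +28 → Mar 1, 2262 (41 left).
Mar has 31 days: +31 → Apr 1, 2262 (10 left).
+10 → Apr 11, 2262.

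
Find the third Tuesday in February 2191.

February 15, 2191

February 1, 2191 is a Tuesday.
The first Tuesday is therefore February 1 (same day).
The third Tuesday is 1 + 2×7 = February 15.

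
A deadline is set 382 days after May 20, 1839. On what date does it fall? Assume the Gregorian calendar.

June 5, 1840

May has 31 days: +12 → Jun 1, 1839 (370 left).
Jun has 30 days: +30 → Jul 1, 1839 (340 left).
Jul has 31 days: +31 → Aug 1, 1839 (309 left).
Aug has 31 days: +31 → Sep 1, 1839 (278 left).
Sep has 30 days: +30 → Oct 1, 1839 (248 left).
Oct has 31 days: +31 → Nov 1, 1839 (217 left).
Nov has 30 days: +30 → Dec 1, 1839 (187 left).
Dec has 31 days: +31 → Jan 1, 1840 (156 left).
Jan has 31 days: +31 → Feb 1, 1840 (125 left).
Feb has 29 days: +29 → Mar 1, 1840 (96 left).
Mar has 31 days: +31 → Apr 1, 1840 (65 left).
Apr has 30 days: +30 → May 1, 1840 (35 left).
May has 31 days: +31 → Jun 1, 1840 (4 left).
+4 → Jun 5, 1840.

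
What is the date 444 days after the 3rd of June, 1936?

+365 (one year) → Jun 3, 1937 (79 left).
Jun has 30 days: +28 → Jul 1, 1937 (51 left).
Jul has 31 days: +31 → Aug 1, 1937 (20 left).
+20 → Aug 21, 1937.

August 21, 1937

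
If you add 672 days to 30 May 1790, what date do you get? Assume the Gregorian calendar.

+365 (one year) → May 30, 1791 (307 left).
May has 31 days: +2 → Jun 1, 1791 (305 left).
Jun has 30 days: +30 → Jul 1, 1791 (275 left).
Jul has 31 days: +31 → Aug 1, 1791 (244 left).
Aug has 31 days: +31 → Sep 1, 1791 (213 left).
Sep has 30 days: +30 → Oct 1, 1791 (183 left).
Oct has 31 days: +31 → Nov 1, 1791 (152 left).
Nov has 30 days: +30 → Dec 1, 1791 (122 left).
Dec has 31 days: +31 → Jan 1, 1792 (91 left).
Jan has 31 days: +31 → Feb 1, 1792 (60 left).
Feb has 29 days: +29 → Mar 1, 1792 (31 left).
Mar has 31 days: +31 → Apr 1, 1792 (0 left).

April 1, 1792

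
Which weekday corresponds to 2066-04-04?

Doomsday rule: the anchor day for the 2000s is Tuesday. For year 66: 66÷12 = 5 r 6, and 6÷4 = 1, so 5+6+1 = 12.
Tuesday + 12 ≡ Sunday — that's 2066's doomsday.
In April the doomsday date is Apr 4.
Apr 4 is the doomsday itself: Sunday.

Sunday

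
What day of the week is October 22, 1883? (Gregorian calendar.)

Monday

Doomsday rule: the anchor day for the 1800s is Friday. For year 83: 83÷12 = 6 r 11, and 11÷4 = 2, so 6+11+2 = 19.
Friday + 19 ≡ Wednesday — that's 1883's doomsday.
In October the doomsday date is Oct 10.
Oct 22 is 12 days after Oct 10; 12 mod 7 = 5, so Wednesday + 5 = Monday.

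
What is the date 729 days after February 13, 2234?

+365 (one year) → Feb 13, 2235 (364 left).
Feb has 28 days: +16 → Mar 1, 2235 (348 left).
Mar has 31 days: +31 → Apr 1, 2235 (317 left).
Apr has 30 days: +30 → May 1, 2235 (287 left).
May has 31 days: +31 → Jun 1, 2235 (256 left).
Jun has 30 days: +30 → Jul 1, 2235 (226 left).
Jul has 31 days: +31 → Aug 1, 2235 (195 left).
Aug has 31 days: +31 → Sep 1, 2235 (164 left).
Sep has 30 days: +30 → Oct 1, 2235 (134 left).
Oct has 31 days: +31 → Nov 1, 2235 (103 left).
Nov has 30 days: +30 → Dec 1, 2235 (73 left).
Dec has 31 days: +31 → Jan 1, 2236 (42 left).
Jan has 31 days: +31 → Feb 1, 2236 (11 left).
+11 → Feb 12, 2236.

February 12, 2236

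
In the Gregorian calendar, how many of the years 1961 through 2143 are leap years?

44

Multiples of 4 in [1961,2143]: 45.
Of those, multiples of 100: 2 (not leap unless ÷400).
Multiples of 400: 1.
Leap years = 45 − 2 + 1 = 44.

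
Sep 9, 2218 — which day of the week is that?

Doomsday rule: the anchor day for the 2200s is Friday. For year 18: 18÷12 = 1 r 6, and 6÷4 = 1, so 1+6+1 = 8.
Friday + 8 ≡ Saturday — that's 2218's doomsday.
In September the doomsday date is Sep 5.
Sep 9 is 4 days after Sep 5; 4 mod 7 = 4, so Saturday + 4 = Wednesday.

Wednesday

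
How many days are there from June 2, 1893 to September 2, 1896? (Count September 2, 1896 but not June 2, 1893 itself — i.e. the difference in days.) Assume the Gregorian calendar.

1188

Jun 2, 1893 → Jun 2, 1894: 365 days.
Jun 2, 1894 → Jun 2, 1895: 365 days.
Jun 2, 1895 → Jun 2, 1896: 366 days (Feb 29, 1896 is in that span).
Jun 2, 1896 → Jul 2, 1896: 30 days (June has 30).
Jul 2, 1896 → Aug 2, 1896: 31 days (July has 31).
Aug 2, 1896 → Sep 2, 1896: 31 days.
Total: 1188 days.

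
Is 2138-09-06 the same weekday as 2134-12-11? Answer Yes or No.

Yes

From Dec 11, 2134 to Sep 6, 2138 is 1365 days.
1365 mod 7 = 0, so they are the same weekday.
(Dec 11, 2134 is a Saturday; Sep 6, 2138 is a Saturday.)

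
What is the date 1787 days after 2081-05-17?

+365 (one year) → May 17, 2082 (1422 left).
+365 (one year) → May 17, 2083 (1057 left).
+366 (one year; includes Feb 29, 2084) → May 17, 2084 (691 left).
+365 (one year) → May 17, 2085 (326 left).
May has 31 days: +15 → Jun 1, 2085 (311 left).
Jun has 30 days: +30 → Jul 1, 2085 (281 left).
Jul has 31 days: +31 → Aug 1, 2085 (250 left).
Aug has 31 days: +31 → Sep 1, 2085 (219 left).
Sep has 30 days: +30 → Oct 1, 2085 (189 left).
Oct has 31 days: +31 → Nov 1, 2085 (158 left).
Nov has 30 days: +30 → Dec 1, 2085 (128 left).
Dec has 31 days: +31 → Jan 1, 2086 (97 left).
Jan has 31 days: +31 → Feb 1, 2086 (66 left).
Feb has 28 days: +28 → Mar 1, 2086 (38 left).
Mar has 31 days: +31 → Apr 1, 2086 (7 left).
+7 → Apr 8, 2086.

April 8, 2086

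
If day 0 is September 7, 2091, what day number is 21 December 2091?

105

Sep 7, 2091 → Oct 7, 2091: 30 days (September has 30).
Oct 7, 2091 → Nov 7, 2091: 31 days (October has 31).
Nov 7, 2091 → Dec 7, 2091: 30 days (November has 30).
Dec 7, 2091 → Dec 21, 2091: 14 days.
Total: 105 days.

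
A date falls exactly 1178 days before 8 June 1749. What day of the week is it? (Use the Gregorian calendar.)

First find the weekday of Jun 8, 1749. Doomsday rule: the anchor day for the 1700s is Sunday. For year 49: 49÷12 = 4 r 1, and 1÷4 = 0, so 4+1+0 = 5.
Sunday + 5 ≡ Friday — that's 1749's doomsday.
In June the doomsday date is Jun 6.
Jun 8 is 2 days after Jun 6; 2 mod 7 = 2, so Friday + 2 = Sunday.
1178 mod 7 = 2, so 1178 days before a Sunday is Sunday − 2 = Friday.

Friday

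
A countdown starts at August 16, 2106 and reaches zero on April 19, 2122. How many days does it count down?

Aug 16, 2106 → Aug 16, 2107: 365 days.
Aug 16, 2107 → Aug 16, 2108: 366 days (Feb 29, 2108 is in that span).
Aug 16, 2108 → Aug 16, 2109: 365 days.
Aug 16, 2109 → Aug 16, 2110: 365 days.
Aug 16, 2110 → Aug 16, 2111: 365 days.
Aug 16, 2111 → Aug 16, 2112: 366 days (Feb 29, 2112 is in that span).
Aug 16, 2112 → Aug 16, 2113: 365 days.
Aug 16, 2113 → Aug 16, 2114: 365 days.
Aug 16, 2114 → Aug 16, 2115: 365 days.
Aug 16, 2115 → Aug 16, 2116: 366 days (Feb 29, 2116 is in that span).
Aug 16, 2116 → Aug 16, 2117: 365 days.
Aug 16, 2117 → Aug 16, 2118: 365 days.
Aug 16, 2118 → Aug 16, 2119: 365 days.
Aug 16, 2119 → Aug 16, 2120: 366 days (Feb 29, 2120 is in that span).
Aug 16, 2120 → Aug 16, 2121: 365 days.
Aug 16, 2121 → Sep 16, 2121: 31 days (August has 31).
Sep 16, 2121 → Oct 16, 2121: 30 days (September has 30).
Oct 16, 2121 → Nov 16, 2121: 31 days (October has 31).
Nov 16, 2121 → Dec 16, 2121: 30 days (November has 30).
Dec 16, 2121 → Jan 16, 2122: 31 days (December has 31).
Jan 16, 2122 → Feb 16, 2122: 31 days (January has 31).
Feb 16, 2122 → Mar 16, 2122: 28 days (February has 28).
Mar 16, 2122 → Apr 16, 2122: 31 days (March has 31).
Apr 16, 2122 → Apr 19, 2122: 3 days.
Total: 5725 days.

5725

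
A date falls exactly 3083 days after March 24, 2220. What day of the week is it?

First find the weekday of Mar 24, 2220. Doomsday rule: the anchor day for the 2200s is Friday. For year 20: 20÷12 = 1 r 8, and 8÷4 = 2, so 1+8+2 = 11.
Friday + 11 ≡ Tuesday — that's 2220's doomsday.
In March the doomsday date is Mar 14.
Mar 24 is 10 days after Mar 14; 10 mod 7 = 3, so Tuesday + 3 = Friday.
3083 mod 7 = 3, so 3083 days after a Friday is Friday + 3 = Monday.

Monday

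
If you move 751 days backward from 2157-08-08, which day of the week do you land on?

Saturday

Aug 8, 2157 is a Monday.
751 mod 7 = 2, so 751 days before a Monday is Monday − 2 = Saturday.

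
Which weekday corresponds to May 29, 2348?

Saturday

Doomsday rule: the anchor day for the 2300s is Wednesday. For year 48: 48÷12 = 4 r 0, and 0÷4 = 0, so 4+0+0 = 4.
Wednesday + 4 ≡ Sunday — that's 2348's doomsday.
In May the doomsday date is May 9.
May 29 is 20 days after May 9; 20 mod 7 = 6, so Sunday + 6 = Saturday.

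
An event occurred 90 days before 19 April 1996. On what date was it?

−19 → Mar 31, 1996 (end of Mar, 31 days; 71 left).
−31 → Feb 29, 1996 (end of Feb, 29 days; 40 left).
−29 → Jan 31, 1996 (end of Jan, 31 days; 11 left).
−11 → Jan 20, 1996.

January 20, 1996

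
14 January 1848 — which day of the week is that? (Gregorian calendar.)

Friday

Doomsday rule: the anchor day for the 1800s is Friday. For year 48: 48÷12 = 4 r 0, and 0÷4 = 0, so 4+0+0 = 4.
Friday + 4 ≡ Tuesday — that's 1848's doomsday.
In January the doomsday date is Jan 4 (1848 is a leap year (divisible by 4)).
Jan 14 is 10 days after Jan 4; 10 mod 7 = 3, so Tuesday + 3 = Friday.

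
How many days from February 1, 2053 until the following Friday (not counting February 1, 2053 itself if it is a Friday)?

6

Feb 1, 2053 is a Saturday.
From Saturday to the next Friday is 6 days.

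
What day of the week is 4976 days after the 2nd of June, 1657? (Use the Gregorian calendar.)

First find the weekday of Jun 2, 1657. Doomsday rule: the anchor day for the 1600s is Tuesday. For year 57: 57÷12 = 4 r 9, and 9÷4 = 2, so 4+9+2 = 15.
Tuesday + 15 ≡ Wednesday — that's 1657's doomsday.
In June the doomsday date is Jun 6.
Jun 2 is 4 days before Jun 6; 4 mod 7 = 4, so Wednesday − 4 = Saturday.
4976 mod 7 = 6, so 4976 days after a Saturday is Saturday + 6 = Friday.

Friday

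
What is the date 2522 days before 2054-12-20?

January 24, 2048

−365 (one year) → Dec 20, 2053 (2157 left).
−365 (one year) → Dec 20, 2052 (1792 left).
−366 (one year; includes Feb 29, 2052) → Dec 20, 2051 (1426 left).
−365 (one year) → Dec 20, 2050 (1061 left).
−365 (one year) → Dec 20, 2049 (696 left).
−365 (one year) → Dec 20, 2048 (331 left).
−20 → Nov 30, 2048 (end of Nov, 30 days; 311 left).
−30 → Oct 31, 2048 (end of Oct, 31 days; 281 left).
−31 → Sep 30, 2048 (end of Sep, 30 days; 250 left).
−30 → Aug 31, 2048 (end of Aug, 31 days; 220 left).
−31 → Jul 31, 2048 (end of Jul, 31 days; 189 left).
−31 → Jun 30, 2048 (end of Jun, 30 days; 158 left).
−30 → May 31, 2048 (end of May, 31 days; 128 left).
−31 → Apr 30, 2048 (end of Apr, 30 days; 97 left).
−30 → Mar 31, 2048 (end of Mar, 31 days; 67 left).
−31 → Feb 29, 2048 (end of Feb, 29 days; 36 left).
−29 → Jan 31, 2048 (end of Jan, 31 days; 7 left).
−7 → Jan 24, 2048.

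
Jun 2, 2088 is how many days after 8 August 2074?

5047

Aug 8, 2074 → Aug 8, 2075: 365 days.
Aug 8, 2075 → Aug 8, 2076: 366 days (Feb 29, 2076 is in that span).
Aug 8, 2076 → Aug 8, 2077: 365 days.
Aug 8, 2077 → Aug 8, 2078: 365 days.
Aug 8, 2078 → Aug 8, 2079: 365 days.
Aug 8, 2079 → Aug 8, 2080: 366 days (Feb 29, 2080 is in that span).
Aug 8, 2080 → Aug 8, 2081: 365 days.
Aug 8, 2081 → Aug 8, 2082: 365 days.
Aug 8, 2082 → Aug 8, 2083: 365 days.
Aug 8, 2083 → Aug 8, 2084: 366 days (Feb 29, 2084 is in that span).
Aug 8, 2084 → Aug 8, 2085: 365 days.
Aug 8, 2085 → Aug 8, 2086: 365 days.
Aug 8, 2086 → Aug 8, 2087: 365 days.
Aug 8, 2087 → Sep 8, 2087: 31 days (August has 31).
Sep 8, 2087 → Oct 8, 2087: 30 days (September has 30).
Oct 8, 2087 → Nov 8, 2087: 31 days (October has 31).
Nov 8, 2087 → Dec 8, 2087: 30 days (November has 30).
Dec 8, 2087 → Jan 8, 2088: 31 days (December has 31).
Jan 8, 2088 → Feb 8, 2088: 31 days (January has 31).
Feb 8, 2088 → Mar 8, 2088: 29 days (February has 29).
Mar 8, 2088 → Apr 8, 2088: 31 days (March has 31).
Apr 8, 2088 → May 8, 2088: 30 days (April has 30).
May 8, 2088 → Jun 2, 2088: 25 days.
Total: 5047 days.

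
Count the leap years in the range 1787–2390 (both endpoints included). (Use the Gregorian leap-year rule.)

146

Multiples of 4 in [1787,2390]: 151.
Of those, multiples of 100: 6 (not leap unless ÷400).
Multiples of 400: 1.
Leap years = 151 − 6 + 1 = 146.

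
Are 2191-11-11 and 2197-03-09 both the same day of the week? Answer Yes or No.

No

From Nov 11, 2191 to Mar 9, 2197 is 1945 days.
1945 mod 7 = 6, so they are different weekdays.
(Nov 11, 2191 is a Friday; Mar 9, 2197 is a Thursday.)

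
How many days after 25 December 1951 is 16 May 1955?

Dec 25, 1951 → Dec 25, 1952: 366 days (Feb 29, 1952 is in that span).
Dec 25, 1952 → Dec 25, 1953: 365 days.
Dec 25, 1953 → Dec 25, 1954: 365 days.
Dec 25, 1954 → Jan 25, 1955: 31 days (December has 31).
Jan 25, 1955 → Feb 25, 1955: 31 days (January has 31).
Feb 25, 1955 → Mar 25, 1955: 28 days (February has 28).
Mar 25, 1955 → Apr 25, 1955: 31 days (March has 31).
Apr 25, 1955 → May 16, 1955: 21 days.
Total: 1238 days.

1238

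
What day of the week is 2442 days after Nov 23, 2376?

First find the weekday of Nov 23, 2376. Doomsday rule: the anchor day for the 2300s is Wednesday. For year 76: 76÷12 = 6 r 4, and 4÷4 = 1, so 6+4+1 = 11.
Wednesday + 11 ≡ Sunday — that's 2376's doomsday.
In November the doomsday date is Nov 7.
Nov 23 is 16 days after Nov 7; 16 mod 7 = 2, so Sunday + 2 = Tuesday.
2442 mod 7 = 6, so 2442 days after a Tuesday is Tuesday + 6 = Monday.

Monday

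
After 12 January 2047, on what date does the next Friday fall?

January 18, 2047

Jan 12, 2047 is a Saturday.
From Saturday to the next Friday is 6 days.
Jan 12, 2047 + 6 = Jan 18, 2047.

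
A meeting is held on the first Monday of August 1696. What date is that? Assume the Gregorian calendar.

August 1, 1696 is a Wednesday.
The first Monday is therefore August 6 (5 days later).

August 6, 1696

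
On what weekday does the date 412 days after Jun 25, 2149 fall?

Tuesday

First find the weekday of Jun 25, 2149. Doomsday rule: the anchor day for the 2100s is Sunday. For year 49: 49÷12 = 4 r 1, and 1÷4 = 0, so 4+1+0 = 5.
Sunday + 5 ≡ Friday — that's 2149's doomsday.
In June the doomsday date is Jun 6.
Jun 25 is 19 days after Jun 6; 19 mod 7 = 5, so Friday + 5 = Wednesday.
412 mod 7 = 6, so 412 days after a Wednesday is Wednesday + 6 = Tuesday.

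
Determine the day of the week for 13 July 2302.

Doomsday rule: the anchor day for the 2300s is Wednesday. For year 02: 2÷12 = 0 r 2, and 2÷4 = 0, so 0+2+0 = 2.
Wednesday + 2 ≡ Friday — that's 2302's doomsday.
In July the doomsday date is Jul 11.
Jul 13 is 2 days after Jul 11; 2 mod 7 = 2, so Friday + 2 = Sunday.

Sunday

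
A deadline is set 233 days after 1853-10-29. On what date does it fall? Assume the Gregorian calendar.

June 19, 1854

Oct has 31 days: +3 → Nov 1, 1853 (230 left).
Nov has 30 days: +30 → Dec 1, 1853 (200 left).
Dec has 31 days: +31 → Jan 1, 1854 (169 left).
Jan has 31 days: +31 → Feb 1, 1854 (138 left).
Feb has 28 days: +28 → Mar 1, 1854 (110 left).
Mar has 31 days: +31 → Apr 1, 1854 (79 left).
Apr has 30 days: +30 → May 1, 1854 (49 left).
May has 31 days: +31 → Jun 1, 1854 (18 left).
+18 → Jun 19, 1854.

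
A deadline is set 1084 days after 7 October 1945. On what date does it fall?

+365 (one year) → Oct 7, 1946 (719 left).
+365 (one year) → Oct 7, 1947 (354 left).
Oct has 31 days: +25 → Nov 1, 1947 (329 left).
Nov has 30 days: +30 → Dec 1, 1947 (299 left).
Dec has 31 days: +31 → Jan 1, 1948 (268 left).
Jan has 31 days: +31 → Feb 1, 1948 (237 left).
Feb has 29 days: +29 → Mar 1, 1948 (208 left).
Mar has 31 days: +31 → Apr 1, 1948 (177 left).
Apr has 30 days: +30 → May 1, 1948 (147 left).
May has 31 days: +31 → Jun 1, 1948 (116 left).
Jun has 30 days: +30 → Jul 1, 1948 (86 left).
Jul has 31 days: +31 → Aug 1, 1948 (55 left).
Aug has 31 days: +31 → Sep 1, 1948 (24 left).
+24 → Sep 25, 1948.

September 25, 1948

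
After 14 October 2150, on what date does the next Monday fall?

October 19, 2150

Oct 14, 2150 is a Wednesday.
From Wednesday to the next Monday is 5 days.
Oct 14, 2150 + 5 = Oct 19, 2150.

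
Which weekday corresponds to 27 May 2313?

Doomsday rule: the anchor day for the 2300s is Wednesday. For year 13: 13÷12 = 1 r 1, and 1÷4 = 0, so 1+1+0 = 2.
Wednesday + 2 ≡ Friday — that's 2313's doomsday.
In May the doomsday date is May 9.
May 27 is 18 days after May 9; 18 mod 7 = 4, so Friday + 4 = Tuesday.

Tuesday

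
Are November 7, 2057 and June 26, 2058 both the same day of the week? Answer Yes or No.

Yes

From Nov 7, 2057 to Jun 26, 2058 is 231 days.
231 mod 7 = 0, so they are the same weekday.
(Nov 7, 2057 is a Wednesday; Jun 26, 2058 is a Wednesday.)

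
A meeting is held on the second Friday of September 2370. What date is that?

September 1, 2370 is a Tuesday.
The first Friday is therefore September 4 (3 days later).
The second Friday is 4 + 1×7 = September 11.

September 11, 2370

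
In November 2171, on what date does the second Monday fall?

November 11, 2171

November 1, 2171 is a Friday.
The first Monday is therefore November 4 (3 days later).
The second Monday is 4 + 1×7 = November 11.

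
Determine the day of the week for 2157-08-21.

Sunday

Doomsday rule: the anchor day for the 2100s is Sunday. For year 57: 57÷12 = 4 r 9, and 9÷4 = 2, so 4+9+2 = 15.
Sunday + 15 ≡ Monday — that's 2157's doomsday.
In August the doomsday date is Aug 8.
Aug 21 is 13 days after Aug 8; 13 mod 7 = 6, so Monday + 6 = Sunday.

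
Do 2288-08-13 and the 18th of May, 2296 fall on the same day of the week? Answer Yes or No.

From Aug 13, 2288 to May 18, 2296 is 2835 days.
2835 mod 7 = 0, so they are the same weekday.
(Aug 13, 2288 is a Monday; May 18, 2296 is a Monday.)

Yes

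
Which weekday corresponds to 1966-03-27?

Doomsday rule: the anchor day for the 1900s is Wednesday. For year 66: 66÷12 = 5 r 6, and 6÷4 = 1, so 5+6+1 = 12.
Wednesday + 12 ≡ Monday — that's 1966's doomsday.
In March the doomsday date is Mar 14.
Mar 27 is 13 days after Mar 14; 13 mod 7 = 6, so Monday + 6 = Sunday.

Sunday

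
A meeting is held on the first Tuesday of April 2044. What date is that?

April 1, 2044 is a Friday.
The first Tuesday is therefore April 5 (4 days later).

April 5, 2044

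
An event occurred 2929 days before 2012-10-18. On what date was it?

−366 (one year; includes Feb 29, 2012) → Oct 18, 2011 (2563 left).
−365 (one year) → Oct 18, 2010 (2198 left).
−365 (one year) → Oct 18, 2009 (1833 left).
−365 (one year) → Oct 18, 2008 (1468 left).
−366 (one year; includes Feb 29, 2008) → Oct 18, 2007 (1102 left).
−365 (one year) → Oct 18, 2006 (737 left).
−365 (one year) → Oct 18, 2005 (372 left).
−18 → Sep 30, 2005 (end of Sep, 30 days; 354 left).
−30 → Aug 31, 2005 (end of Aug, 31 days; 324 left).
−31 → Jul 31, 2005 (end of Jul, 31 days; 293 left).
−31 → Jun 30, 2005 (end of Jun, 30 days; 262 left).
−30 → May 31, 2005 (end of May, 31 days; 232 left).
−31 → Apr 30, 2005 (end of Apr, 30 days; 201 left).
−30 → Mar 31, 2005 (end of Mar, 31 days; 171 left).
−31 → Feb 28, 2005 (end of Feb, 28 days; 140 left).
−28 → Jan 31, 2005 (end of Jan, 31 days; 112 left).
−31 → Dec 31, 2004 (end of Dec, 31 days; 81 left).
−31 → Nov 30, 2004 (end of Nov, 30 days; 50 left).
−30 → Oct 31, 2004 (end of Oct, 31 days; 20 left).
−20 → Oct 11, 2004.

October 11, 2004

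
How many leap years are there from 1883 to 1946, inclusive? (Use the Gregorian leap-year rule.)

Multiples of 4 in [1883,1946]: 16.
Of those, multiples of 100: 1 (not leap unless ÷400).
Multiples of 400: 0.
Leap years = 16 − 1 + 0 = 15.

15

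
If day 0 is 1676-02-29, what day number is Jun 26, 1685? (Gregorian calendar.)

Feb 29, 1676 → Mar 1, 1677: 366 days.
Mar 1, 1677 → Mar 1, 1678: 365 days.
Mar 1, 1678 → Mar 1, 1679: 365 days.
Mar 1, 1679 → Mar 1, 1680: 366 days (Feb 29, 1680 is in that span).
Mar 1, 1680 → Mar 1, 1681: 365 days.
Mar 1, 1681 → Mar 1, 1682: 365 days.
Mar 1, 1682 → Mar 1, 1683: 365 days.
Mar 1, 1683 → Mar 1, 1684: 366 days (Feb 29, 1684 is in that span).
Mar 1, 1684 → Mar 1, 1685: 365 days.
Mar 1, 1685 → Apr 1, 1685: 31 days (March has 31).
Apr 1, 1685 → May 1, 1685: 30 days (April has 30).
May 1, 1685 → Jun 1, 1685: 31 days (May has 31).
Jun 1, 1685 → Jun 26, 1685: 25 days.
Total: 3405 days.

3405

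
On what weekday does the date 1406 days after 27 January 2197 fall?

Thursday

Jan 27, 2197 is a Friday.
1406 mod 7 = 6, so 1406 days after a Friday is Friday + 6 = Thursday.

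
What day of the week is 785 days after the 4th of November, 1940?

Nov 4, 1940 is a Monday.
785 mod 7 = 1, so 785 days after a Monday is Monday + 1 = Tuesday.

Tuesday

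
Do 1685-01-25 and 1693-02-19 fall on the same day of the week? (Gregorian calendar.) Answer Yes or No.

From Jan 25, 1685 to Feb 19, 1693 is 2947 days.
2947 mod 7 = 0, so they are the same weekday.
(Jan 25, 1685 is a Thursday; Feb 19, 1693 is a Thursday.)

Yes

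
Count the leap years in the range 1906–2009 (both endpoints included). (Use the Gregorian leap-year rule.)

26

Multiples of 4 in [1906,2009]: 26.
Of those, multiples of 100: 1 (not leap unless ÷400).
Multiples of 400: 1.
Leap years = 26 − 1 + 1 = 26.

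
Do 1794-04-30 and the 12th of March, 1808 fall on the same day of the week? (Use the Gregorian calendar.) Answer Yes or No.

No

From Apr 30, 1794 to Mar 12, 1808 is 5064 days.
5064 mod 7 = 3, so they are different weekdays.
(Apr 30, 1794 is a Wednesday; Mar 12, 1808 is a Saturday.)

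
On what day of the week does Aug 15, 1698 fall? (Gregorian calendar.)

Doomsday rule: the anchor day for the 1600s is Tuesday. For year 98: 98÷12 = 8 r 2, and 2÷4 = 0, so 8+2+0 = 10.
Tuesday + 10 ≡ Friday — that's 1698's doomsday.
In August the doomsday date is Aug 8.
Aug 15 is 7 days after Aug 8; 7 mod 7 = 0, so Friday + 0 = Friday.

Friday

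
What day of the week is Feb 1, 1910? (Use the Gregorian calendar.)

Doomsday rule: the anchor day for the 1900s is Wednesday. For year 10: 10÷12 = 0 r 10, and 10÷4 = 2, so 0+10+2 = 12.
Wednesday + 12 ≡ Monday — that's 1910's doomsday.
In February the doomsday date is Feb 28 (1910 is not a leap year).
Feb 1 is 27 days before Feb 28; 27 mod 7 = 6, so Monday − 6 = Tuesday.

Tuesday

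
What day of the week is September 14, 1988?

January 1, 1988 is a Friday.
Jan 1, 1988 → Feb 1, 1988: 31 days (January has 31).
Feb 1, 1988 → Mar 1, 1988: 29 days (February has 29).
Mar 1, 1988 → Apr 1, 1988: 31 days (March has 31).
Apr 1, 1988 → May 1, 1988: 30 days (April has 30).
May 1, 1988 → Jun 1, 1988: 31 days (May has 31).
Jun 1, 1988 → Jul 1, 1988: 30 days (June has 30).
Jul 1, 1988 → Aug 1, 1988: 31 days (July has 31).
Aug 1, 1988 → Sep 1, 1988: 31 days (August has 31).
Sep 1, 1988 → Sep 14, 1988: 13 days.
Total: 257 days.
257 mod 7 = 5, so Friday + 5 = Wednesday.

Wednesday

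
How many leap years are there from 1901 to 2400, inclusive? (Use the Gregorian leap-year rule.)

Multiples of 4 in [1901,2400]: 125.
Of those, multiples of 100: 5 (not leap unless ÷400).
Multiples of 400: 2.
Leap years = 125 − 5 + 2 = 122.

122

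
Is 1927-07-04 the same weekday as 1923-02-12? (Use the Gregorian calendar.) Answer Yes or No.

Yes

From Feb 12, 1923 to Jul 4, 1927 is 1603 days.
1603 mod 7 = 0, so they are the same weekday.
(Feb 12, 1923 is a Monday; Jul 4, 1927 is a Monday.)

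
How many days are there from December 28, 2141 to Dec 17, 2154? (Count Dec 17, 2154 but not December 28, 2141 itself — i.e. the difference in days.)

4737

Dec 28, 2141 → Dec 28, 2142: 365 days.
Dec 28, 2142 → Dec 28, 2143: 365 days.
Dec 28, 2143 → Dec 28, 2144: 366 days (Feb 29, 2144 is in that span).
Dec 28, 2144 → Dec 28, 2145: 365 days.
Dec 28, 2145 → Dec 28, 2146: 365 days.
Dec 28, 2146 → Dec 28, 2147: 365 days.
Dec 28, 2147 → Dec 28, 2148: 366 days (Feb 29, 2148 is in that span).
Dec 28, 2148 → Dec 28, 2149: 365 days.
Dec 28, 2149 → Dec 28, 2150: 365 days.
Dec 28, 2150 → Dec 28, 2151: 365 days.
Dec 28, 2151 → Dec 28, 2152: 366 days (Feb 29, 2152 is in that span).
Dec 28, 2152 → Dec 28, 2153: 365 days.
Dec 28, 2153 → Jan 28, 2154: 31 days (December has 31).
Jan 28, 2154 → Feb 28, 2154: 31 days (January has 31).
Feb 28, 2154 → Mar 28, 2154: 28 days (February has 28).
Mar 28, 2154 → Apr 28, 2154: 31 days (March has 31).
Apr 28, 2154 → May 28, 2154: 30 days (April has 30).
May 28, 2154 → Jun 28, 2154: 31 days (May has 31).
Jun 28, 2154 → Jul 28, 2154: 30 days (June has 30).
Jul 28, 2154 → Aug 28, 2154: 31 days (July has 31).
Aug 28, 2154 → Sep 28, 2154: 31 days (August has 31).
Sep 28, 2154 → Oct 28, 2154: 30 days (September has 30).
Oct 28, 2154 → Nov 28, 2154: 31 days (October has 31).
Nov 28, 2154 → Dec 17, 2154: 19 days.
Total: 4737 days.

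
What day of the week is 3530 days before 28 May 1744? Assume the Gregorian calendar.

May 28, 1744 is a Thursday.
3530 mod 7 = 2, so 3530 days before a Thursday is Thursday − 2 = Tuesday.

Tuesday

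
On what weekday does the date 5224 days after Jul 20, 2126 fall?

Monday

First find the weekday of Jul 20, 2126. Doomsday rule: the anchor day for the 2100s is Sunday. For year 26: 26÷12 = 2 r 2, and 2÷4 = 0, so 2+2+0 = 4.
Sunday + 4 ≡ Thursday — that's 2126's doomsday.
In July the doomsday date is Jul 11.
Jul 20 is 9 days after Jul 11; 9 mod 7 = 2, so Thursday + 2 = Saturday.
5224 mod 7 = 2, so 5224 days after a Saturday is Saturday + 2 = Monday.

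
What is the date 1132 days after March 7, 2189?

April 12, 2192

+365 (one year) → Mar 7, 2190 (767 left).
+365 (one year) → Mar 7, 2191 (402 left).
+366 (one year; includes Feb 29, 2192) → Mar 7, 2192 (36 left).
Mar has 31 days: +25 → Apr 1, 2192 (11 left).
+11 → Apr 12, 2192.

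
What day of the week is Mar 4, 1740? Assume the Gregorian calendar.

Friday

Doomsday rule: the anchor day for the 1700s is Sunday. For year 40: 40÷12 = 3 r 4, and 4÷4 = 1, so 3+4+1 = 8.
Sunday + 8 ≡ Monday — that's 1740's doomsday.
In March the doomsday date is Mar 14.
Mar 4 is 10 days before Mar 14; 10 mod 7 = 3, so Monday − 3 = Friday.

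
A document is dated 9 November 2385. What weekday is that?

Doomsday rule: the anchor day for the 2300s is Wednesday. For year 85: 85÷12 = 7 r 1, and 1÷4 = 0, so 7+1+0 = 8.
Wednesday + 8 ≡ Thursday — that's 2385's doomsday.
In November the doomsday date is Nov 7.
Nov 9 is 2 days after Nov 7; 2 mod 7 = 2, so Thursday + 2 = Saturday.

Saturday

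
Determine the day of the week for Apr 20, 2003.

Sunday

January 1, 2003 is a Wednesday.
Jan 1, 2003 → Feb 1, 2003: 31 days (January has 31).
Feb 1, 2003 → Mar 1, 2003: 28 days (February has 28).
Mar 1, 2003 → Apr 1, 2003: 31 days (March has 31).
Apr 1, 2003 → Apr 20, 2003: 19 days.
Total: 109 days.
109 mod 7 = 4, so Wednesday + 4 = Sunday.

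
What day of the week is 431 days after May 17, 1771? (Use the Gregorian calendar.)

May 17, 1771 is a Friday.
431 mod 7 = 4, so 431 days after a Friday is Friday + 4 = Tuesday.

Tuesday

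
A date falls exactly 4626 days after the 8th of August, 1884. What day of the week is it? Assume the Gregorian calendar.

Thursday

First find the weekday of Aug 8, 1884. Doomsday rule: the anchor day for the 1800s is Friday. For year 84: 84÷12 = 7 r 0, and 0÷4 = 0, so 7+0+0 = 7.
Friday + 7 ≡ Friday — that's 1884's doomsday.
In August the doomsday date is Aug 8.
Aug 8 is the doomsday itself: Friday.
4626 mod 7 = 6, so 4626 days after a Friday is Friday + 6 = Thursday.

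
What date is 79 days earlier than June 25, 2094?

April 7, 2094

−25 → May 31, 2094 (end of May, 31 days; 54 left).
−31 → Apr 30, 2094 (end of Apr, 30 days; 23 left).
−23 → Apr 7, 2094.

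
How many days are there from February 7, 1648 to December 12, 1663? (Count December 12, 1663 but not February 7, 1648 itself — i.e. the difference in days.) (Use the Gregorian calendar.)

Feb 7, 1648 → Feb 7, 1649: 366 days (Feb 29, 1648 is in that span).
Feb 7, 1649 → Feb 7, 1650: 365 days.
Feb 7, 1650 → Feb 7, 1651: 365 days.
Feb 7, 1651 → Feb 7, 1652: 365 days.
Feb 7, 1652 → Feb 7, 1653: 366 days (Feb 29, 1652 is in that span).
Feb 7, 1653 → Feb 7, 1654: 365 days.
Feb 7, 1654 → Feb 7, 1655: 365 days.
Feb 7, 1655 → Feb 7, 1656: 365 days.
Feb 7, 1656 → Feb 7, 1657: 366 days (Feb 29, 1656 is in that span).
Feb 7, 1657 → Feb 7, 1658: 365 days.
Feb 7, 1658 → Feb 7, 1659: 365 days.
Feb 7, 1659 → Feb 7, 1660: 365 days.
Feb 7, 1660 → Feb 7, 1661: 366 days (Feb 29, 1660 is in that span).
Feb 7, 1661 → Feb 7, 1662: 365 days.
Feb 7, 1662 → Feb 7, 1663: 365 days.
Feb 7, 1663 → Mar 7, 1663: 28 days (February has 28).
Mar 7, 1663 → Apr 7, 1663: 31 days (March has 31).
Apr 7, 1663 → May 7, 1663: 30 days (April has 30).
May 7, 1663 → Jun 7, 1663: 31 days (May has 31).
Jun 7, 1663 → Jul 7, 1663: 30 days (June has 30).
Jul 7, 1663 → Aug 7, 1663: 31 days (July has 31).
Aug 7, 1663 → Sep 7, 1663: 31 days (August has 31).
Sep 7, 1663 → Oct 7, 1663: 30 days (September has 30).
Oct 7, 1663 → Nov 7, 1663: 31 days (October has 31).
Nov 7, 1663 → Dec 7, 1663: 30 days (November has 30).
Dec 7, 1663 → Dec 12, 1663: 5 days.
Total: 5787 days.

5787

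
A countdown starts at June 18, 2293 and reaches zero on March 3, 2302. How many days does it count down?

3179

Jun 18, 2293 → Jun 18, 2294: 365 days.
Jun 18, 2294 → Jun 18, 2295: 365 days.
Jun 18, 2295 → Jun 18, 2296: 366 days (Feb 29, 2296 is in that span).
Jun 18, 2296 → Jun 18, 2297: 365 days.
Jun 18, 2297 → Jun 18, 2298: 365 days.
Jun 18, 2298 → Jun 18, 2299: 365 days.
Jun 18, 2299 → Jun 18, 2300: 365 days.
Jun 18, 2300 → Jun 18, 2301: 365 days.
Jun 18, 2301 → Jul 18, 2301: 30 days (June has 30).
Jul 18, 2301 → Aug 18, 2301: 31 days (July has 31).
Aug 18, 2301 → Sep 18, 2301: 31 days (August has 31).
Sep 18, 2301 → Oct 18, 2301: 30 days (September has 30).
Oct 18, 2301 → Nov 18, 2301: 31 days (October has 31).
Nov 18, 2301 → Dec 18, 2301: 30 days (November has 30).
Dec 18, 2301 → Jan 18, 2302: 31 days (December has 31).
Jan 18, 2302 → Feb 18, 2302: 31 days (January has 31).
Feb 18, 2302 → Mar 3, 2302: 13 days.
Total: 3179 days.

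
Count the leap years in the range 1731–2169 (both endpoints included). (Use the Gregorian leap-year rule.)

107

Multiples of 4 in [1731,2169]: 110.
Of those, multiples of 100: 4 (not leap unless ÷400).
Multiples of 400: 1.
Leap years = 110 − 4 + 1 = 107.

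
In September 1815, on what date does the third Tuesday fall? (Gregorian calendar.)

September 1, 1815 is a Friday.
The first Tuesday is therefore September 5 (4 days later).
The third Tuesday is 5 + 2×7 = September 19.

September 19, 1815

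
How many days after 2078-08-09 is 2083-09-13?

Aug 9, 2078 → Aug 9, 2079: 365 days.
Aug 9, 2079 → Aug 9, 2080: 366 days (Feb 29, 2080 is in that span).
Aug 9, 2080 → Aug 9, 2081: 365 days.
Aug 9, 2081 → Aug 9, 2082: 365 days.
Aug 9, 2082 → Sep 9, 2082: 31 days (August has 31).
Sep 9, 2082 → Oct 9, 2082: 30 days (September has 30).
Oct 9, 2082 → Nov 9, 2082: 31 days (October has 31).
Nov 9, 2082 → Dec 9, 2082: 30 days (November has 30).
Dec 9, 2082 → Jan 9, 2083: 31 days (December has 31).
Jan 9, 2083 → Feb 9, 2083: 31 days (January has 31).
Feb 9, 2083 → Mar 9, 2083: 28 days (February has 28).
Mar 9, 2083 → Apr 9, 2083: 31 days (March has 31).
Apr 9, 2083 → May 9, 2083: 30 days (April has 30).
May 9, 2083 → Jun 9, 2083: 31 days (May has 31).
Jun 9, 2083 → Jul 9, 2083: 30 days (June has 30).
Jul 9, 2083 → Aug 9, 2083: 31 days (July has 31).
Aug 9, 2083 → Sep 9, 2083: 31 days (August has 31).
Sep 9, 2083 → Sep 13, 2083: 4 days.
Total: 1861 days.

1861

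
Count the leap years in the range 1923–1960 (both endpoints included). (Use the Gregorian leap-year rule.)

Multiples of 4 in [1923,1960]: 10.
Of those, multiples of 100: 0 (not leap unless ÷400).
Multiples of 400: 0.
Leap years = 10 − 0 + 0 = 10.

10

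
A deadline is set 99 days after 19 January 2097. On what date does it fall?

April 28, 2097

Jan has 31 days: +13 → Feb 1, 2097 (86 left).
Feb has 28 days: +28 → Mar 1, 2097 (58 left).
Mar has 31 days: +31 → Apr 1, 2097 (27 left).
+27 → Apr 28, 2097.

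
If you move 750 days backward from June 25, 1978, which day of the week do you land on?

Jun 25, 1978 is a Sunday.
750 mod 7 = 1, so 750 days before a Sunday is Sunday − 1 = Saturday.

Saturday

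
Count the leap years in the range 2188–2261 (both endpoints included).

18

Multiples of 4 in [2188,2261]: 19.
Of those, multiples of 100: 1 (not leap unless ÷400).
Multiples of 400: 0.
Leap years = 19 − 1 + 0 = 18.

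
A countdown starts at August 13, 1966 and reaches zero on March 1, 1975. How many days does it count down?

Aug 13, 1966 → Aug 13, 1967: 365 days.
Aug 13, 1967 → Aug 13, 1968: 366 days (Feb 29, 1968 is in that span).
Aug 13, 1968 → Aug 13, 1969: 365 days.
Aug 13, 1969 → Aug 13, 1970: 365 days.
Aug 13, 1970 → Aug 13, 1971: 365 days.
Aug 13, 1971 → Aug 13, 1972: 366 days (Feb 29, 1972 is in that span).
Aug 13, 1972 → Aug 13, 1973: 365 days.
Aug 13, 1973 → Aug 13, 1974: 365 days.
Aug 13, 1974 → Sep 13, 1974: 31 days (August has 31).
Sep 13, 1974 → Oct 13, 1974: 30 days (September has 30).
Oct 13, 1974 → Nov 13, 1974: 31 days (October has 31).
Nov 13, 1974 → Dec 13, 1974: 30 days (November has 30).
Dec 13, 1974 → Jan 13, 1975: 31 days (December has 31).
Jan 13, 1975 → Feb 13, 1975: 31 days (January has 31).
Feb 13, 1975 → Mar 1, 1975: 16 days.
Total: 3122 days.

3122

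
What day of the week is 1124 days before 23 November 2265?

First find the weekday of Nov 23, 2265. Doomsday rule: the anchor day for the 2200s is Friday. For year 65: 65÷12 = 5 r 5, and 5÷4 = 1, so 5+5+1 = 11.
Friday + 11 ≡ Tuesday — that's 2265's doomsday.
In November the doomsday date is Nov 7.
Nov 23 is 16 days after Nov 7; 16 mod 7 = 2, so Tuesday + 2 = Thursday.
1124 mod 7 = 4, so 1124 days before a Thursday is Thursday − 4 = Sunday.

Sunday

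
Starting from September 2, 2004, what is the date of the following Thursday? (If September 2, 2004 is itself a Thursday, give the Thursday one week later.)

Sep 2, 2004 is a Thursday.
From Thursday to the next Thursday is 7 days.
Sep 2, 2004 + 7 = Sep 9, 2004.

September 9, 2004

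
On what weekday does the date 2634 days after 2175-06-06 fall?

Thursday

Jun 6, 2175 is a Tuesday.
2634 mod 7 = 2, so 2634 days after a Tuesday is Tuesday + 2 = Thursday.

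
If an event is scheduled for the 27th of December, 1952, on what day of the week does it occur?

January 1, 1952 is a Tuesday.
Jan 1, 1952 → Feb 1, 1952: 31 days (January has 31).
Feb 1, 1952 → Mar 1, 1952: 29 days (February has 29).
Mar 1, 1952 → Apr 1, 1952: 31 days (March has 31).
Apr 1, 1952 → May 1, 1952: 30 days (April has 30).
May 1, 1952 → Jun 1, 1952: 31 days (May has 31).
Jun 1, 1952 → Jul 1, 1952: 30 days (June has 30).
Jul 1, 1952 → Aug 1, 1952: 31 days (July has 31).
Aug 1, 1952 → Sep 1, 1952: 31 days (August has 31).
Sep 1, 1952 → Oct 1, 1952: 30 days (September has 30).
Oct 1, 1952 → Nov 1, 1952: 31 days (October has 31).
Nov 1, 1952 → Dec 1, 1952: 30 days (November has 30).
Dec 1, 1952 → Dec 27, 1952: 26 days.
Total: 361 days.
361 mod 7 = 4, so Tuesday + 4 = Saturday.

Saturday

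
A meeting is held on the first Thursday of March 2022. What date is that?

March 1, 2022 is a Tuesday.
The first Thursday is therefore March 3 (2 days later).

March 3, 2022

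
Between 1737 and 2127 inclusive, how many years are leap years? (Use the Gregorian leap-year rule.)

94

Multiples of 4 in [1737,2127]: 97.
Of those, multiples of 100: 4 (not leap unless ÷400).
Multiples of 400: 1.
Leap years = 97 − 4 + 1 = 94.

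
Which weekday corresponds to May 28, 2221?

Monday

Doomsday rule: the anchor day for the 2200s is Friday. For year 21: 21÷12 = 1 r 9, and 9÷4 = 2, so 1+9+2 = 12.
Friday + 12 ≡ Wednesday — that's 2221's doomsday.
In May the doomsday date is May 9.
May 28 is 19 days after May 9; 19 mod 7 = 5, so Wednesday + 5 = Monday.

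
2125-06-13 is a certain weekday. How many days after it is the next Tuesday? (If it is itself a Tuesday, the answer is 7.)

6

Jun 13, 2125 is a Wednesday.
From Wednesday to the next Tuesday is 6 days.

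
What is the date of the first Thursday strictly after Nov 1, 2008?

Nov 1, 2008 is a Saturday.
From Saturday to the next Thursday is 5 days.
Nov 1, 2008 + 5 = Nov 6, 2008.

November 6, 2008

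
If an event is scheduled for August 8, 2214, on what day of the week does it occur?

Doomsday rule: the anchor day for the 2200s is Friday. For year 14: 14÷12 = 1 r 2, and 2÷4 = 0, so 1+2+0 = 3.
Friday + 3 ≡ Monday — that's 2214's doomsday.
In August the doomsday date is Aug 8.
Aug 8 is the doomsday itself: Monday.

Monday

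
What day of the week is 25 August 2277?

Saturday

Doomsday rule: the anchor day for the 2200s is Friday. For year 77: 77÷12 = 6 r 5, and 5÷4 = 1, so 6+5+1 = 12.
Friday + 12 ≡ Wednesday — that's 2277's doomsday.
In August the doomsday date is Aug 8.
Aug 25 is 17 days after Aug 8; 17 mod 7 = 3, so Wednesday + 3 = Saturday.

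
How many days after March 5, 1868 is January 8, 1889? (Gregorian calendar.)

Mar 5, 1868 → Mar 5, 1869: 365 days.
Mar 5, 1869 → Mar 5, 1870: 365 days.
Mar 5, 1870 → Mar 5, 1871: 365 days.
Mar 5, 1871 → Mar 5, 1872: 366 days (Feb 29, 1872 is in that span).
Mar 5, 1872 → Mar 5, 1873: 365 days.
Mar 5, 1873 → Mar 5, 1874: 365 days.
Mar 5, 1874 → Mar 5, 1875: 365 days.
Mar 5, 1875 → Mar 5, 1876: 366 days (Feb 29, 1876 is in that span).
Mar 5, 1876 → Mar 5, 1877: 365 days.
Mar 5, 1877 → Mar 5, 1878: 365 days.
Mar 5, 1878 → Mar 5, 1879: 365 days.
Mar 5, 1879 → Mar 5, 1880: 366 days (Feb 29, 1880 is in that span).
Mar 5, 1880 → Mar 5, 1881: 365 days.
Mar 5, 1881 → Mar 5, 1882: 365 days.
Mar 5, 1882 → Mar 5, 1883: 365 days.
Mar 5, 1883 → Mar 5, 1884: 366 days (Feb 29, 1884 is in that span).
Mar 5, 1884 → Mar 5, 1885: 365 days.
Mar 5, 1885 → Mar 5, 1886: 365 days.
Mar 5, 1886 → Mar 5, 1887: 365 days.
Mar 5, 1887 → Mar 5, 1888: 366 days (Feb 29, 1888 is in that span).
Mar 5, 1888 → Apr 5, 1888: 31 days (March has 31).
Apr 5, 1888 → May 5, 1888: 30 days (April has 30).
May 5, 1888 → Jun 5, 1888: 31 days (May has 31).
Jun 5, 1888 → Jul 5, 1888: 30 days (June has 30).
Jul 5, 1888 → Aug 5, 1888: 31 days (July has 31).
Aug 5, 1888 → Sep 5, 1888: 31 days (August has 31).
Sep 5, 1888 → Oct 5, 1888: 30 days (September has 30).
Oct 5, 1888 → Nov 5, 1888: 31 days (October has 31).
Nov 5, 1888 → Dec 5, 1888: 30 days (November has 30).
Dec 5, 1888 → Jan 5, 1889: 31 days (December has 31).
Jan 5, 1889 → Jan 8, 1889: 3 days.
Total: 7614 days.

7614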